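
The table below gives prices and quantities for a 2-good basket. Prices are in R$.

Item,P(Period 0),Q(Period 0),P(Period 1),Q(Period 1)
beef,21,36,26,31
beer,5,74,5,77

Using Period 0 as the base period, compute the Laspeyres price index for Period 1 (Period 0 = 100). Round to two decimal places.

Laspeyres price index uses base-period quantities as weights.
ΣP(Period 1)·Q(Period 0) = 26×36 + 5×74 = 936 + 370 = 1306
ΣP(Period 0)·Q(Period 0) = 21×36 + 5×74 = 756 + 370 = 1126
Index = 1306 / 1126 × 100 = 115.9858

115.99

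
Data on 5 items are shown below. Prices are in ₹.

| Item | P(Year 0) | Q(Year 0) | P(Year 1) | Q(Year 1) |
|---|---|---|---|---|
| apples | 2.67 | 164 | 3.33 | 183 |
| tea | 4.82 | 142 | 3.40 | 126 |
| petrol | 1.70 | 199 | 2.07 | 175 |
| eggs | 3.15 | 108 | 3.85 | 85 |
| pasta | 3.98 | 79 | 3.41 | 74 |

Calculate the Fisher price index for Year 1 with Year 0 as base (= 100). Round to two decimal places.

100.87

Laspeyres component (base-period weights):
ΣP(Year 1)Q(Year 0) = 3.33×164 + 3.40×142 + 2.07×199 + 3.85×108 + 3.41×79 = 546.12 + 482.8 + 411.93 + 415.8 + 269.39 = 2126.04
ΣP(Year 0)Q(Year 0) = 2.67×164 + 4.82×142 + 1.70×199 + 3.15×108 + 3.98×79 = 437.88 + 684.44 + 338.3 + 340.2 + 314.42 = 2115.24
L = 2126.04 / 2115.24 × 100 = 100.5106
Paasche component (current-period weights):
ΣP(Year 1)Q(Year 1) = 3.33×183 + 3.40×126 + 2.07×175 + 3.85×85 + 3.41×74 = 609.39 + 428.4 + 362.25 + 327.25 + 252.34 = 1979.63
ΣP(Year 0)Q(Year 1) = 2.67×183 + 4.82×126 + 1.70×175 + 3.15×85 + 3.98×74 = 488.61 + 607.32 + 297.5 + 267.75 + 294.52 = 1955.7
P = 1979.63 / 1955.7 × 100 = 101.2236
Fisher = √(L × P) = √(100.5106 × 101.2236) = 100.8665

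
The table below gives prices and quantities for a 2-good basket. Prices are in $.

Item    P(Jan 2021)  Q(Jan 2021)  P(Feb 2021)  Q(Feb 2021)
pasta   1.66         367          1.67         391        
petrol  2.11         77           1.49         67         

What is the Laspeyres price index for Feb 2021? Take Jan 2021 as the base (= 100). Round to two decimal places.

Laspeyres price index uses base-period quantities as weights.
ΣP(Feb 2021)·Q(Jan 2021) = 1.67×367 + 1.49×77 = 612.89 + 114.73 = 727.62
ΣP(Jan 2021)·Q(Jan 2021) = 1.66×367 + 2.11×77 = 609.22 + 162.47 = 771.69
Index = 727.62 / 771.69 × 100 = 94.2892

94.29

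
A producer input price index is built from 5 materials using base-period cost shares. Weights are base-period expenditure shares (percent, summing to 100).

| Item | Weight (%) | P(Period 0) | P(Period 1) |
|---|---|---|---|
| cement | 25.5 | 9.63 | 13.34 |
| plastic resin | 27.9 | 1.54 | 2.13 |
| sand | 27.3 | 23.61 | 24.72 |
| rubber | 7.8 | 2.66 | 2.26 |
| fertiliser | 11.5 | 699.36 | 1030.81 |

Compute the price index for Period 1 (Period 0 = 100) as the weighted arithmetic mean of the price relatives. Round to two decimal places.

cement: 25.5 × (13.34/9.63) = 25.5 × 1.385254 = 35.3240
plastic resin: 27.9 × (2.13/1.54) = 27.9 × 1.383117 = 38.5890
sand: 27.3 × (24.72/23.61) = 27.3 × 1.047014 = 28.5835
rubber: 7.8 × (2.26/2.66) = 7.8 × 0.849624 = 6.6271
fertiliser: 11.5 × (1030.81/699.36) = 11.5 × 1.473933 = 16.9502
Index = Σ wᵢ·(p₁ᵢ/p₀ᵢ) = 35.3240 + 38.5890 + 28.5835 + 6.6271 + 16.9502 = 126.0737

126.07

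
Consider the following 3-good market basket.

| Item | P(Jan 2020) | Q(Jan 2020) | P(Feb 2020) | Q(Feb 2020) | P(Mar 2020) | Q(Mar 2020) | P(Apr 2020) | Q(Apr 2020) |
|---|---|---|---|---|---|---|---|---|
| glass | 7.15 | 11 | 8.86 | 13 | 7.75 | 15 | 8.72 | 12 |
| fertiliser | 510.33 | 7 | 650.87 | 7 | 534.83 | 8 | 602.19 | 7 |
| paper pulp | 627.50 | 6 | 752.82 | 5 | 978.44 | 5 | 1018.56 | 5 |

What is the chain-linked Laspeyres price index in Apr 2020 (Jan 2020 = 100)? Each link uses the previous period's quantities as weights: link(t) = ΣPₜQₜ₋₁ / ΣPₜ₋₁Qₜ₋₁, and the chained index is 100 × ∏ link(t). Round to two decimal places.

138.48

Link Jan 2020→Feb 2020:
ΣP(Feb 2020)Q(Jan 2020) = 8.86×11 + 650.87×7 + 752.82×6 = 97.46 + 4556.09 + 4516.92 = 9170.47
ΣP(Jan 2020)Q(Jan 2020) = 7.15×11 + 510.33×7 + 627.50×6 = 78.65 + 3572.31 + 3765 = 7415.96
link = 9170.47/7415.96 = 1.236586
Link Feb 2020→Mar 2020:
ΣP(Mar 2020)Q(Feb 2020) = 7.75×13 + 534.83×7 + 978.44×5 = 100.75 + 3743.81 + 4892.2 = 8736.76
ΣP(Feb 2020)Q(Feb 2020) = 8.86×13 + 650.87×7 + 752.82×5 = 115.18 + 4556.09 + 3764.1 = 8435.37
link = 8736.76/8435.37 = 1.035729
Link Mar 2020→Apr 2020:
ΣP(Apr 2020)Q(Mar 2020) = 8.72×15 + 602.19×8 + 1018.56×5 = 130.8 + 4817.52 + 5092.8 = 10041.12
ΣP(Mar 2020)Q(Mar 2020) = 7.75×15 + 534.83×8 + 978.44×5 = 116.25 + 4278.64 + 4892.2 = 9287.09
link = 10041.12/9287.09 = 1.081191
Chained index = 100 × 1.236586 × 1.035729 × 1.081191 = 138.4755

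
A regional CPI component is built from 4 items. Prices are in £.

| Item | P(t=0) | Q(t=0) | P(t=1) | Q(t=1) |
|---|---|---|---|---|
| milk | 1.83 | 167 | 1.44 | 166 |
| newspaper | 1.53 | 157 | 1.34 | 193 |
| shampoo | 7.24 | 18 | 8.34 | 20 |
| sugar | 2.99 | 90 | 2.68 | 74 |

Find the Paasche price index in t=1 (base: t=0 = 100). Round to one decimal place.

Paasche price index uses current-period quantities as weights.
ΣP(t=1)·Q(t=1) = 1.44×166 + 1.34×193 + 8.34×20 + 2.68×74 = 239.04 + 258.62 + 166.8 + 198.32 = 862.78
ΣP(t=0)·Q(t=1) = 1.83×166 + 1.53×193 + 7.24×20 + 2.99×74 = 303.78 + 295.29 + 144.8 + 221.26 = 965.13
Index = 862.78 / 965.13 × 100 = 89.3952

89.4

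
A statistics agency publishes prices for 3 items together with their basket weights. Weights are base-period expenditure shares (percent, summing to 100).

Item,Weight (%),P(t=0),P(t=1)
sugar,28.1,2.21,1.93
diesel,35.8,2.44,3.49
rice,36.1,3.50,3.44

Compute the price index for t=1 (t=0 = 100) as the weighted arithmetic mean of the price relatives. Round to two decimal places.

sugar: 28.1 × (1.93/2.21) = 28.1 × 0.873303 = 24.5398
diesel: 35.8 × (3.49/2.44) = 35.8 × 1.430328 = 51.2057
rice: 36.1 × (3.44/3.50) = 36.1 × 0.982857 = 35.4811
Index = Σ wᵢ·(p₁ᵢ/p₀ᵢ) = 24.5398 + 51.2057 + 35.4811 = 111.2267

111.23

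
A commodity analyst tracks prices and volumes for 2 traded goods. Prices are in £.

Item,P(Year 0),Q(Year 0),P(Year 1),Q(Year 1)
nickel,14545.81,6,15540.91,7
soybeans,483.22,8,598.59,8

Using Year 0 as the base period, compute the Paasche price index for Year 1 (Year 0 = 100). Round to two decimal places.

Paasche price index uses current-period quantities as weights.
ΣP(Year 1)·Q(Year 1) = 15540.91×7 + 598.59×8 = 108786.37 + 4788.72 = 113575.09
ΣP(Year 0)·Q(Year 1) = 14545.81×7 + 483.22×8 = 101820.67 + 3865.76 = 105686.43
Index = 113575.09 / 105686.43 × 100 = 107.4642

107.46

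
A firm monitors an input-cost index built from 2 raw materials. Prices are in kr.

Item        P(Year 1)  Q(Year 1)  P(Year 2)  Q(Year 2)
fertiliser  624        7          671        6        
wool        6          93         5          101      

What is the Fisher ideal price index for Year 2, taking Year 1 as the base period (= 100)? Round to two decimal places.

104.48

Laspeyres component (base-period weights):
ΣP(Year 2)Q(Year 1) = 671×7 + 5×93 = 4697 + 465 = 5162
ΣP(Year 1)Q(Year 1) = 624×7 + 6×93 = 4368 + 558 = 4926
L = 5162 / 4926 × 100 = 104.7909
Paasche component (current-period weights):
ΣP(Year 2)Q(Year 2) = 671×6 + 5×101 = 4026 + 505 = 4531
ΣP(Year 1)Q(Year 2) = 624×6 + 6×101 = 3744 + 606 = 4350
P = 4531 / 4350 × 100 = 104.1609
Fisher = √(L × P) = √(104.7909 × 104.1609) = 104.4754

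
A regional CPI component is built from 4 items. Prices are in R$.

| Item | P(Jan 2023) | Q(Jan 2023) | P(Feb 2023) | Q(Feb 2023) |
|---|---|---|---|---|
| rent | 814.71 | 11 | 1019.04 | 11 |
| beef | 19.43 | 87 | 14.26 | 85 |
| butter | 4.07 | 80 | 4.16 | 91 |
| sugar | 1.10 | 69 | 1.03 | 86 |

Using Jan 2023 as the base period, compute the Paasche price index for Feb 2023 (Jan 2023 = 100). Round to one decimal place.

116.3

Paasche price index uses current-period quantities as weights.
ΣP(Feb 2023)·Q(Feb 2023) = 1019.04×11 + 14.26×85 + 4.16×91 + 1.03×86 = 11209.44 + 1212.1 + 378.56 + 88.58 = 12888.68
ΣP(Jan 2023)·Q(Feb 2023) = 814.71×11 + 19.43×85 + 4.07×91 + 1.10×86 = 8961.81 + 1651.55 + 370.37 + 94.6 = 11078.33
Index = 12888.68 / 11078.33 × 100 = 116.3414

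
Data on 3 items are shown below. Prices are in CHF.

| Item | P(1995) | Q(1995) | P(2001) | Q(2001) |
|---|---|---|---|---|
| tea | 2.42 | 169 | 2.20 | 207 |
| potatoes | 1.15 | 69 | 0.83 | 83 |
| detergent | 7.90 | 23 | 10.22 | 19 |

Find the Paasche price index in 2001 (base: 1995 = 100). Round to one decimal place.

Paasche price index uses current-period quantities as weights.
ΣP(2001)·Q(2001) = 2.20×207 + 0.83×83 + 10.22×19 = 455.4 + 68.89 + 194.18 = 718.47
ΣP(1995)·Q(2001) = 2.42×207 + 1.15×83 + 7.90×19 = 500.94 + 95.45 + 150.1 = 746.49
Index = 718.47 / 746.49 × 100 = 96.2464

96.2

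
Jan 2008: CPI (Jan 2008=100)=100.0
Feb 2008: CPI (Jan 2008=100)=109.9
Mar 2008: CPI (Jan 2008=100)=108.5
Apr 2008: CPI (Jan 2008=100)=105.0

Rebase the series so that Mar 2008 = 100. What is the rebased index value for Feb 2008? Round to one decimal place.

Rebased(Feb 2008) = 109.9 / 108.5 × 100 = 101.2903

101.3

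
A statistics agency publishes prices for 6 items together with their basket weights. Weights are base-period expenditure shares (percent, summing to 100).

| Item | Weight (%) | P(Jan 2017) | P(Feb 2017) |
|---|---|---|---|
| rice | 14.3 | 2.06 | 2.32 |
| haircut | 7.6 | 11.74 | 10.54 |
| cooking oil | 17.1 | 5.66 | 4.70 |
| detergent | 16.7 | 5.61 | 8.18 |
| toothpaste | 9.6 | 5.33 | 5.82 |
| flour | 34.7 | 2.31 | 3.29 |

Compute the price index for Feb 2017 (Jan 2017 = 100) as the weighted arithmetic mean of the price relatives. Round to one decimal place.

121.4

rice: 14.3 × (2.32/2.06) = 14.3 × 1.126214 = 16.1049
haircut: 7.6 × (10.54/11.74) = 7.6 × 0.897785 = 6.8232
cooking oil: 17.1 × (4.70/5.66) = 17.1 × 0.830389 = 14.1996
detergent: 16.7 × (8.18/5.61) = 16.7 × 1.458111 = 24.3504
toothpaste: 9.6 × (5.82/5.33) = 9.6 × 1.091932 = 10.4826
flour: 34.7 × (3.29/2.31) = 34.7 × 1.424242 = 49.4212
Index = Σ wᵢ·(p₁ᵢ/p₀ᵢ) = 16.1049 + 6.8232 + 14.1996 + 24.3504 + 10.4826 + 49.4212 = 121.3819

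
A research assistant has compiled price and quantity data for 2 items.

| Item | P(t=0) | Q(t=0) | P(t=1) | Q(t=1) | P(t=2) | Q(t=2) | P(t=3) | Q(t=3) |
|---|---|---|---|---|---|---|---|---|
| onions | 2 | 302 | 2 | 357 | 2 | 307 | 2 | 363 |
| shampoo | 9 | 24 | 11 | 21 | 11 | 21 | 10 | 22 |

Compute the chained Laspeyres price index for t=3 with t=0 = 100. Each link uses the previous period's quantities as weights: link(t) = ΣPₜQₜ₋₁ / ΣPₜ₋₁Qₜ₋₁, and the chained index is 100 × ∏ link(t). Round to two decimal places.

103.22

Link t=0→t=1:
ΣP(t=1)Q(t=0) = 2×302 + 11×24 = 604 + 264 = 868
ΣP(t=0)Q(t=0) = 2×302 + 9×24 = 604 + 216 = 820
link = 868/820 = 1.058537
Link t=1→t=2:
ΣP(t=2)Q(t=1) = 2×357 + 11×21 = 714 + 231 = 945
ΣP(t=1)Q(t=1) = 2×357 + 11×21 = 714 + 231 = 945
link = 945/945 = 1.000000
Link t=2→t=3:
ΣP(t=3)Q(t=2) = 2×307 + 10×21 = 614 + 210 = 824
ΣP(t=2)Q(t=2) = 2×307 + 11×21 = 614 + 231 = 845
link = 824/845 = 0.975148
Chained index = 100 × 1.058537 × 1.000000 × 0.975148 = 103.2230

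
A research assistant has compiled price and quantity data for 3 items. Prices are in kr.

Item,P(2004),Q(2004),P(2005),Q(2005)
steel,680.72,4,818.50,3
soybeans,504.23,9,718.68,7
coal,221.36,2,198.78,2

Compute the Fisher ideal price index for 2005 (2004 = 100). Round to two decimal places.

131.35

Laspeyres component (base-period weights):
ΣP(2005)Q(2004) = 818.50×4 + 718.68×9 + 198.78×2 = 3274 + 6468.12 + 397.56 = 10139.68
ΣP(2004)Q(2004) = 680.72×4 + 504.23×9 + 221.36×2 = 2722.88 + 4538.07 + 442.72 = 7703.67
L = 10139.68 / 7703.67 × 100 = 131.6214
Paasche component (current-period weights):
ΣP(2005)Q(2005) = 818.50×3 + 718.68×7 + 198.78×2 = 2455.5 + 5030.76 + 397.56 = 7883.82
ΣP(2004)Q(2005) = 680.72×3 + 504.23×7 + 221.36×2 = 2042.16 + 3529.61 + 442.72 = 6014.49
P = 7883.82 / 6014.49 × 100 = 131.0804
Fisher = √(L × P) = √(131.6214 × 131.0804) = 131.3507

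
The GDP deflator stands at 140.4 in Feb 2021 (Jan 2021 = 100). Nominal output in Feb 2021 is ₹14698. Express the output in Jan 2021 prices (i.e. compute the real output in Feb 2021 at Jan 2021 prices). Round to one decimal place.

Real = Nominal ÷ (Index/100) = 14698 ÷ (140.4/100)
     = 14698 ÷ 1.404 = 10468.6610

10468.7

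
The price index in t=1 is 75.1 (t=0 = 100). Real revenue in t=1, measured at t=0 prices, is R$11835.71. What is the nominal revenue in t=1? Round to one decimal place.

8888.6

Nominal = Real × (Index/100) = 11835.71 × (75.1/100)
        = 11835.71 × 0.751 = 8888.6182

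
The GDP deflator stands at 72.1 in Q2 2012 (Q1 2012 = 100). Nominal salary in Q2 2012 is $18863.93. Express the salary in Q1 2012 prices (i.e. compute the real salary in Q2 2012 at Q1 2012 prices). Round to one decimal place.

26163.6

Real = Nominal ÷ (Index/100) = 18863.93 ÷ (72.1/100)
     = 18863.93 ÷ 0.721 = 26163.5645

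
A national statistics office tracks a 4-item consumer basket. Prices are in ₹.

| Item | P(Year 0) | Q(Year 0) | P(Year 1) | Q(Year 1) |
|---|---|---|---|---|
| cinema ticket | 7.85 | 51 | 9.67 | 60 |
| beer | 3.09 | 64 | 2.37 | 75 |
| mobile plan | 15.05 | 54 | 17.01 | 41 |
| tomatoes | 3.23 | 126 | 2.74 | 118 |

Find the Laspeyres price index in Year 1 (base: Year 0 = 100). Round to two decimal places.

Laspeyres price index uses base-period quantities as weights.
ΣP(Year 1)·Q(Year 0) = 9.67×51 + 2.37×64 + 17.01×54 + 2.74×126 = 493.17 + 151.68 + 918.54 + 345.24 = 1908.63
ΣP(Year 0)·Q(Year 0) = 7.85×51 + 3.09×64 + 15.05×54 + 3.23×126 = 400.35 + 197.76 + 812.7 + 406.98 = 1817.79
Index = 1908.63 / 1817.79 × 100 = 104.9973

105.00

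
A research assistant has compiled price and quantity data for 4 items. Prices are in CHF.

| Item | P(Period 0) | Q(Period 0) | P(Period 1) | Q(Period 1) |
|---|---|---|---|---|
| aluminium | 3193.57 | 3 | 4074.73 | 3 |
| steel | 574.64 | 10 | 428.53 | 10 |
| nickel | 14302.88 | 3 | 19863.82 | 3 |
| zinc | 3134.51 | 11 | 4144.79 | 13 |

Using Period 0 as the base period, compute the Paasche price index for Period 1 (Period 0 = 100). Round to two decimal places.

131.32

Paasche price index uses current-period quantities as weights.
ΣP(Period 1)·Q(Period 1) = 4074.73×3 + 428.53×10 + 19863.82×3 + 4144.79×13 = 12224.19 + 4285.3 + 59591.46 + 53882.27 = 129983.22
ΣP(Period 0)·Q(Period 1) = 3193.57×3 + 574.64×10 + 14302.88×3 + 3134.51×13 = 9580.71 + 5746.4 + 42908.64 + 40748.63 = 98984.38
Index = 129983.22 / 98984.38 × 100 = 131.3169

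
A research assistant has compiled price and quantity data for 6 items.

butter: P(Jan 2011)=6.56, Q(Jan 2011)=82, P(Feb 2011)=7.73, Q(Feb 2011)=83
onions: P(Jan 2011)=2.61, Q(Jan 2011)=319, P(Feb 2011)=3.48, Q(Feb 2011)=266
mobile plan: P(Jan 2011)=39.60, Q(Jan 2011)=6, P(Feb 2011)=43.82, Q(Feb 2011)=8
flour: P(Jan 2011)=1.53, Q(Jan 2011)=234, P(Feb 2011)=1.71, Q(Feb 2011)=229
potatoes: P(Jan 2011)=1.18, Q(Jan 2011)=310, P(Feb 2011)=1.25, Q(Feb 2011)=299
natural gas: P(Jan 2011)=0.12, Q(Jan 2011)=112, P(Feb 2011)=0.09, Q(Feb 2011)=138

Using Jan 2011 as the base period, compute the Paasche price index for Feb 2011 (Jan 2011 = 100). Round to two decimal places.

118.47

Paasche price index uses current-period quantities as weights.
ΣP(Feb 2011)·Q(Feb 2011) = 7.73×83 + 3.48×266 + 43.82×8 + 1.71×229 + 1.25×299 + 0.09×138 = 641.59 + 925.68 + 350.56 + 391.59 + 373.75 + 12.42 = 2695.59
ΣP(Jan 2011)·Q(Feb 2011) = 6.56×83 + 2.61×266 + 39.60×8 + 1.53×229 + 1.18×299 + 0.12×138 = 544.48 + 694.26 + 316.8 + 350.37 + 352.82 + 16.56 = 2275.29
Index = 2695.59 / 2275.29 × 100 = 118.4724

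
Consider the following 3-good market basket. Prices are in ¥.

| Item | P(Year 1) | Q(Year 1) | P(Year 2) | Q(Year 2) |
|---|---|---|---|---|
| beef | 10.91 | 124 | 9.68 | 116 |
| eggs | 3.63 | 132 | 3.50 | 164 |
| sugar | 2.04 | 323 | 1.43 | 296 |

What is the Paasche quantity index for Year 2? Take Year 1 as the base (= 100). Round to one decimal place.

Paasche quantity index uses current-period prices as weights.
ΣP(Year 2)·Q(Year 2) = 9.68×116 + 3.50×164 + 1.43×296 = 1122.88 + 574 + 423.28 = 2120.16
ΣP(Year 2)·Q(Year 1) = 9.68×124 + 3.50×132 + 1.43×323 = 1200.32 + 462 + 461.89 = 2124.21
Index = 2120.16 / 2124.21 × 100 = 99.8093

99.8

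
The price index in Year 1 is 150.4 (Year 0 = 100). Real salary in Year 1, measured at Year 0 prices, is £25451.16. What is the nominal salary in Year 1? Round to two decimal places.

Nominal = Real × (Index/100) = 25451.16 × (150.4/100)
        = 25451.16 × 1.504 = 38278.5446

38278.54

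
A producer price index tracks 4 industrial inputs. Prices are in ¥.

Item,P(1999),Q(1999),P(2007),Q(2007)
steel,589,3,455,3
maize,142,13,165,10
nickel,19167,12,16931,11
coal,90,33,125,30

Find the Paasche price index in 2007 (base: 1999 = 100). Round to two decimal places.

89.06

Paasche price index uses current-period quantities as weights.
ΣP(2007)·Q(2007) = 455×3 + 165×10 + 16931×11 + 125×30 = 1365 + 1650 + 186241 + 3750 = 193006
ΣP(1999)·Q(2007) = 589×3 + 142×10 + 19167×11 + 90×30 = 1767 + 1420 + 210837 + 2700 = 216724
Index = 193006 / 216724 × 100 = 89.0561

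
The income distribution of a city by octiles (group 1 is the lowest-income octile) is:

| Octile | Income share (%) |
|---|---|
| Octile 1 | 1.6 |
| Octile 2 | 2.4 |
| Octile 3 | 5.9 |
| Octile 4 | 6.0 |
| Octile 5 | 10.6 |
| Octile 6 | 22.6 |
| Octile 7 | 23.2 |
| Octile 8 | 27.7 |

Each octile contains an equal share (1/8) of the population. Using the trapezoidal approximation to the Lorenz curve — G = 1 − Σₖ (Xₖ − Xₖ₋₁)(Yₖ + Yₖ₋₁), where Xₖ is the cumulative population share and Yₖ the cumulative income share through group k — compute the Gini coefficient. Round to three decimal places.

0.427

Cumulative income shares Yₖ: 0.0160, 0.0400, 0.0990, 0.1590, 0.2650, 0.4910, 0.7230, 1.0000
Σ (Xₖ−Xₖ₋₁)(Yₖ+Yₖ₋₁) = (1/8)(0.0160+0.0000) + (1/8)(0.0400+0.0160) + (1/8)(0.0990+0.0400) + (1/8)(0.1590+0.0990) + (1/8)(0.2650+0.1590) + (1/8)(0.4910+0.2650) + (1/8)(0.7230+0.4910) + (1/8)(1.0000+0.7230)
  = 0.0020 + 0.0070 + 0.0174 + 0.0323 + 0.0530 + 0.0945 + 0.1517 + 0.2154 = 0.5733
G = 1 − 0.5733 = 0.4267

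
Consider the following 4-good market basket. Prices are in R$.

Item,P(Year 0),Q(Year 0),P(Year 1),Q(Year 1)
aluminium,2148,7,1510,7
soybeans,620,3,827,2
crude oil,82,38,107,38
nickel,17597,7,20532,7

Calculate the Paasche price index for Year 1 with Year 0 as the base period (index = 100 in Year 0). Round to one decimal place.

112.2

Paasche price index uses current-period quantities as weights.
ΣP(Year 1)·Q(Year 1) = 1510×7 + 827×2 + 107×38 + 20532×7 = 10570 + 1654 + 4066 + 143724 = 160014
ΣP(Year 0)·Q(Year 1) = 2148×7 + 620×2 + 82×38 + 17597×7 = 15036 + 1240 + 3116 + 123179 = 142571
Index = 160014 / 142571 × 100 = 112.2346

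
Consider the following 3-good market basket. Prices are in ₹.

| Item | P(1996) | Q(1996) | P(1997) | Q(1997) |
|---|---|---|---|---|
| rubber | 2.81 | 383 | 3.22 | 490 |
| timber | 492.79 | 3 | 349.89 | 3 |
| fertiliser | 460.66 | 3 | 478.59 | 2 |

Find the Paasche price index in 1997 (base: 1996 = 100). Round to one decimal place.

94.9

Paasche price index uses current-period quantities as weights.
ΣP(1997)·Q(1997) = 3.22×490 + 349.89×3 + 478.59×2 = 1577.8 + 1049.67 + 957.18 = 3584.65
ΣP(1996)·Q(1997) = 2.81×490 + 492.79×3 + 460.66×2 = 1376.9 + 1478.37 + 921.32 = 3776.59
Index = 3584.65 / 3776.59 × 100 = 94.9176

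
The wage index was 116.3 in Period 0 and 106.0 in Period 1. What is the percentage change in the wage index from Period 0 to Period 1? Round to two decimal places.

-8.86%

Change = (106.0 − 116.3) / 116.3 × 100
       = -10.3 / 116.3 × 100 = -8.8564%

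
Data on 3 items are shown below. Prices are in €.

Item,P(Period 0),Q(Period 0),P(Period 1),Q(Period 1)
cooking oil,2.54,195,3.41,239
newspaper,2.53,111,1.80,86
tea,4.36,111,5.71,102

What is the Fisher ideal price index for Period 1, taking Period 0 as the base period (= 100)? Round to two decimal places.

120.59

Laspeyres component (base-period weights):
ΣP(Period 1)Q(Period 0) = 3.41×195 + 1.80×111 + 5.71×111 = 664.95 + 199.8 + 633.81 = 1498.56
ΣP(Period 0)Q(Period 0) = 2.54×195 + 2.53×111 + 4.36×111 = 495.3 + 280.83 + 483.96 = 1260.09
L = 1498.56 / 1260.09 × 100 = 118.9248
Paasche component (current-period weights):
ΣP(Period 1)Q(Period 1) = 3.41×239 + 1.80×86 + 5.71×102 = 814.99 + 154.8 + 582.42 = 1552.21
ΣP(Period 0)Q(Period 1) = 2.54×239 + 2.53×86 + 4.36×102 = 607.06 + 217.58 + 444.72 = 1269.36
P = 1552.21 / 1269.36 × 100 = 122.2829
Fisher = √(L × P) = √(118.9248 × 122.2829) = 120.5922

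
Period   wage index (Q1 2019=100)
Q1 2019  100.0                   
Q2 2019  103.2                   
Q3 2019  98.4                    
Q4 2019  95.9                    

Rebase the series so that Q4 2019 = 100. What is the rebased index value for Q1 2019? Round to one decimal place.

Rebased(Q1 2019) = 100.0 / 95.9 × 100 = 104.2753

104.3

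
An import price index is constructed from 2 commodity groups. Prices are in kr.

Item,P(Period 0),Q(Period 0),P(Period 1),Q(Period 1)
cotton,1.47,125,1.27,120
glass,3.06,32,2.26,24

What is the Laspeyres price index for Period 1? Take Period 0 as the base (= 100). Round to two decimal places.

82.04

Laspeyres price index uses base-period quantities as weights.
ΣP(Period 1)·Q(Period 0) = 1.27×125 + 2.26×32 = 158.75 + 72.32 = 231.07
ΣP(Period 0)·Q(Period 0) = 1.47×125 + 3.06×32 = 183.75 + 97.92 = 281.67
Index = 231.07 / 281.67 × 100 = 82.0357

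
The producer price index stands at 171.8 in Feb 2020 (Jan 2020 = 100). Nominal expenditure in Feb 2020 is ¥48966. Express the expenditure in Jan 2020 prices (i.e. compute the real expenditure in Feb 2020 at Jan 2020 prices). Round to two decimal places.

Real = Nominal ÷ (Index/100) = 48966 ÷ (171.8/100)
     = 48966 ÷ 1.718 = 28501.7462

28501.75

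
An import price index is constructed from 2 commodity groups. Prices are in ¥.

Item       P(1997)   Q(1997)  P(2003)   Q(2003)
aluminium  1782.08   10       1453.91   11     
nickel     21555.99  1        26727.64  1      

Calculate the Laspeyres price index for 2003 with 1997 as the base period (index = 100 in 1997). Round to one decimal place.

104.8

Laspeyres price index uses base-period quantities as weights.
ΣP(2003)·Q(1997) = 1453.91×10 + 26727.64×1 = 14539.1 + 26727.64 = 41266.74
ΣP(1997)·Q(1997) = 1782.08×10 + 21555.99×1 = 17820.8 + 21555.99 = 39376.79
Index = 41266.74 / 39376.79 × 100 = 104.7997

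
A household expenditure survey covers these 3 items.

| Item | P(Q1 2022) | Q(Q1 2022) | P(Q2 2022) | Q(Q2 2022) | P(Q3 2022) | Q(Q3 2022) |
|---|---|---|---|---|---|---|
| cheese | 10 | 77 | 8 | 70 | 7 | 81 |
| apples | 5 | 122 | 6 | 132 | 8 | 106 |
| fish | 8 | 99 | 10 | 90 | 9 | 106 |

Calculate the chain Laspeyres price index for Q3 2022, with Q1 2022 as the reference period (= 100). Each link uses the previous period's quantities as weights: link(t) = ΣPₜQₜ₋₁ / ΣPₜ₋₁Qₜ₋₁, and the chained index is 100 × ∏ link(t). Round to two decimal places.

Link Q1 2022→Q2 2022:
ΣP(Q2 2022)Q(Q1 2022) = 8×77 + 6×122 + 10×99 = 616 + 732 + 990 = 2338
ΣP(Q1 2022)Q(Q1 2022) = 10×77 + 5×122 + 8×99 = 770 + 610 + 792 = 2172
link = 2338/2172 = 1.076427
Link Q2 2022→Q3 2022:
ΣP(Q3 2022)Q(Q2 2022) = 7×70 + 8×132 + 9×90 = 490 + 1056 + 810 = 2356
ΣP(Q2 2022)Q(Q2 2022) = 8×70 + 6×132 + 10×90 = 560 + 792 + 900 = 2252
link = 2356/2252 = 1.046181
Chained index = 100 × 1.076427 × 1.046181 = 112.6138

112.61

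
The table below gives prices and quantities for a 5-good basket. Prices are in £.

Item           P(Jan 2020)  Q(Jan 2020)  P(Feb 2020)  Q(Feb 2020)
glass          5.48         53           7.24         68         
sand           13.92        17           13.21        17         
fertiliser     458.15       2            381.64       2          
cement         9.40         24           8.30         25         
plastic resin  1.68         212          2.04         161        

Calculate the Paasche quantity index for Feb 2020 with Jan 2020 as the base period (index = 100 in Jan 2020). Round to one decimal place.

100.6

Paasche quantity index uses current-period prices as weights.
ΣP(Feb 2020)·Q(Feb 2020) = 7.24×68 + 13.21×17 + 381.64×2 + 8.30×25 + 2.04×161 = 492.32 + 224.57 + 763.28 + 207.5 + 328.44 = 2016.11
ΣP(Feb 2020)·Q(Jan 2020) = 7.24×53 + 13.21×17 + 381.64×2 + 8.30×24 + 2.04×212 = 383.72 + 224.57 + 763.28 + 199.2 + 432.48 = 2003.25
Index = 2016.11 / 2003.25 × 100 = 100.6420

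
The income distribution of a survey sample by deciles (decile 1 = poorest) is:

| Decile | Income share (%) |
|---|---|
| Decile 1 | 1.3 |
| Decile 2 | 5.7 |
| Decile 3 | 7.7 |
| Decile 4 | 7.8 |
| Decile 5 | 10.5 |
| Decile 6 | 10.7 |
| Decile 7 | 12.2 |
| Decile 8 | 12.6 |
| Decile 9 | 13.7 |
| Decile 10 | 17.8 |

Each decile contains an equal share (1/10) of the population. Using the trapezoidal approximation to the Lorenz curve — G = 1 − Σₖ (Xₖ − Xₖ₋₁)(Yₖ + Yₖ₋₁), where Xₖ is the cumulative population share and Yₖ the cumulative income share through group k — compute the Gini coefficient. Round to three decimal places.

0.242

Cumulative income shares Yₖ: 0.0130, 0.0700, 0.1470, 0.2250, 0.3300, 0.4370, 0.5590, 0.6850, 0.8220, 1.0000
Σ (Xₖ−Xₖ₋₁)(Yₖ+Yₖ₋₁) = (1/10)(0.0130+0.0000) + (1/10)(0.0700+0.0130) + (1/10)(0.1470+0.0700) + (1/10)(0.2250+0.1470) + (1/10)(0.3300+0.2250) + (1/10)(0.4370+0.3300) + (1/10)(0.5590+0.4370) + (1/10)(0.6850+0.5590) + (1/10)(0.8220+0.6850) + (1/10)(1.0000+0.8220)
  = 0.0013 + 0.0083 + 0.0217 + 0.0372 + 0.0555 + 0.0767 + 0.0996 + 0.1244 + 0.1507 + 0.1822 = 0.7576
G = 1 − 0.7576 = 0.2424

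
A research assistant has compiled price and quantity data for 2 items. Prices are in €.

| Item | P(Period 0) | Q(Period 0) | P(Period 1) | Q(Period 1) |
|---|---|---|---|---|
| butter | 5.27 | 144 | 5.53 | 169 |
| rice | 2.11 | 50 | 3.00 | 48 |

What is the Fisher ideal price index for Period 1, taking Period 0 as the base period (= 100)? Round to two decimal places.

109.11

Laspeyres component (base-period weights):
ΣP(Period 1)Q(Period 0) = 5.53×144 + 3.00×50 = 796.32 + 150 = 946.32
ΣP(Period 0)Q(Period 0) = 5.27×144 + 2.11×50 = 758.88 + 105.5 = 864.38
L = 946.32 / 864.38 × 100 = 109.4796
Paasche component (current-period weights):
ΣP(Period 1)Q(Period 1) = 5.53×169 + 3.00×48 = 934.57 + 144 = 1078.57
ΣP(Period 0)Q(Period 1) = 5.27×169 + 2.11×48 = 890.63 + 101.28 = 991.91
P = 1078.57 / 991.91 × 100 = 108.7367
Fisher = √(L × P) = √(109.4796 × 108.7367) = 109.1075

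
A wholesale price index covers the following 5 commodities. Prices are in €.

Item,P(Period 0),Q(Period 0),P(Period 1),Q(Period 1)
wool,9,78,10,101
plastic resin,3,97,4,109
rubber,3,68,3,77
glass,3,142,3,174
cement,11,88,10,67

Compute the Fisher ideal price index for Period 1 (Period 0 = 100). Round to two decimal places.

Laspeyres component (base-period weights):
ΣP(Period 1)Q(Period 0) = 10×78 + 4×97 + 3×68 + 3×142 + 10×88 = 780 + 388 + 204 + 426 + 880 = 2678
ΣP(Period 0)Q(Period 0) = 9×78 + 3×97 + 3×68 + 3×142 + 11×88 = 702 + 291 + 204 + 426 + 968 = 2591
L = 2678 / 2591 × 100 = 103.3578
Paasche component (current-period weights):
ΣP(Period 1)Q(Period 1) = 10×101 + 4×109 + 3×77 + 3×174 + 10×67 = 1010 + 436 + 231 + 522 + 670 = 2869
ΣP(Period 0)Q(Period 1) = 9×101 + 3×109 + 3×77 + 3×174 + 11×67 = 909 + 327 + 231 + 522 + 737 = 2726
P = 2869 / 2726 × 100 = 105.2458
Fisher = √(L × P) = √(103.3578 × 105.2458) = 104.2975

104.30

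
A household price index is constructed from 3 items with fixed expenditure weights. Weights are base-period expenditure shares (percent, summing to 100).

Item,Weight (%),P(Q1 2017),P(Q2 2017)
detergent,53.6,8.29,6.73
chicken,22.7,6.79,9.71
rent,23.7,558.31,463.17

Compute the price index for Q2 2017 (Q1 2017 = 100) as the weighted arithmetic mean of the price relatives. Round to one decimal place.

detergent: 53.6 × (6.73/8.29) = 53.6 × 0.811821 = 43.5136
chicken: 22.7 × (9.71/6.79) = 22.7 × 1.430044 = 32.4620
rent: 23.7 × (463.17/558.31) = 23.7 × 0.829593 = 19.6614
Index = Σ wᵢ·(p₁ᵢ/p₀ᵢ) = 43.5136 + 32.4620 + 19.6614 = 95.6370

95.6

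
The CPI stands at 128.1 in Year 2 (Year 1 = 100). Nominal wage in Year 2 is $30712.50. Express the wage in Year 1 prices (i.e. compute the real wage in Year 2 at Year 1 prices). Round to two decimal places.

23975.41

Real = Nominal ÷ (Index/100) = 30712.50 ÷ (128.1/100)
     = 30712.50 ÷ 1.281 = 23975.4098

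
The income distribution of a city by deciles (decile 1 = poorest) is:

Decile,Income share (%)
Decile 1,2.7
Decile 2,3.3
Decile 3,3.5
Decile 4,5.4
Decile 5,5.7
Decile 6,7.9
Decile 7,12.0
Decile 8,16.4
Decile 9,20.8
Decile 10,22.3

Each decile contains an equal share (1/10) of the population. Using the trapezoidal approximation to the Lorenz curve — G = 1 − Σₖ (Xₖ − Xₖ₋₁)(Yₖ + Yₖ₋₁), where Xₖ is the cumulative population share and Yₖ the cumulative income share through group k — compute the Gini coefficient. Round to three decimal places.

Cumulative income shares Yₖ: 0.0270, 0.0600, 0.0950, 0.1490, 0.2060, 0.2850, 0.4050, 0.5690, 0.7770, 1.0000
Σ (Xₖ−Xₖ₋₁)(Yₖ+Yₖ₋₁) = (1/10)(0.0270+0.0000) + (1/10)(0.0600+0.0270) + (1/10)(0.0950+0.0600) + (1/10)(0.1490+0.0950) + (1/10)(0.2060+0.1490) + (1/10)(0.2850+0.2060) + (1/10)(0.4050+0.2850) + (1/10)(0.5690+0.4050) + (1/10)(0.7770+0.5690) + (1/10)(1.0000+0.7770)
  = 0.0027 + 0.0087 + 0.0155 + 0.0244 + 0.0355 + 0.0491 + 0.0690 + 0.0974 + 0.1346 + 0.1777 = 0.6146
G = 1 − 0.6146 = 0.3854

0.385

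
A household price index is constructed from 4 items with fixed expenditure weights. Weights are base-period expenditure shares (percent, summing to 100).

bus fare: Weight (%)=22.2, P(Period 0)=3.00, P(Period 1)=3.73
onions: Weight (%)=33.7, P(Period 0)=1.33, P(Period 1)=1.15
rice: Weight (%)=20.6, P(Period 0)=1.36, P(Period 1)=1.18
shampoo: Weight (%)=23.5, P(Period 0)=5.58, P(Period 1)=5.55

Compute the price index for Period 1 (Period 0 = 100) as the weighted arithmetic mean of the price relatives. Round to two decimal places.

bus fare: 22.2 × (3.73/3.00) = 22.2 × 1.243333 = 27.6020
onions: 33.7 × (1.15/1.33) = 33.7 × 0.864662 = 29.1391
rice: 20.6 × (1.18/1.36) = 20.6 × 0.867647 = 17.8735
shampoo: 23.5 × (5.55/5.58) = 23.5 × 0.994624 = 23.3737
Index = Σ wᵢ·(p₁ᵢ/p₀ᵢ) = 27.6020 + 29.1391 + 17.8735 + 23.3737 = 97.9883

97.99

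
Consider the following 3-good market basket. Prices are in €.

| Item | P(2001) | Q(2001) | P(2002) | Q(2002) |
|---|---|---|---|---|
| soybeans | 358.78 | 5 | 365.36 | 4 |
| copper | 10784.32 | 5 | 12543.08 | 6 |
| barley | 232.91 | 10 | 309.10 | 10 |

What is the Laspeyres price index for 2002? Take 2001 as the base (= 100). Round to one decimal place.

Laspeyres price index uses base-period quantities as weights.
ΣP(2002)·Q(2001) = 365.36×5 + 12543.08×5 + 309.10×10 = 1826.8 + 62715.4 + 3091 = 67633.2
ΣP(2001)·Q(2001) = 358.78×5 + 10784.32×5 + 232.91×10 = 1793.9 + 53921.6 + 2329.1 = 58044.6
Index = 67633.2 / 58044.6 × 100 = 116.5194

116.5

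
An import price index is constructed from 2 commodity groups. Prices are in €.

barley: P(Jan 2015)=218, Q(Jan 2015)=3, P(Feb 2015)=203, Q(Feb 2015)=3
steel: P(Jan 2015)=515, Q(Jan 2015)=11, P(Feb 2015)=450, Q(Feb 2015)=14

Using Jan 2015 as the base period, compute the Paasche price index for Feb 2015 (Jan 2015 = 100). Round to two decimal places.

Paasche price index uses current-period quantities as weights.
ΣP(Feb 2015)·Q(Feb 2015) = 203×3 + 450×14 = 609 + 6300 = 6909
ΣP(Jan 2015)·Q(Feb 2015) = 218×3 + 515×14 = 654 + 7210 = 7864
Index = 6909 / 7864 × 100 = 87.8561

87.86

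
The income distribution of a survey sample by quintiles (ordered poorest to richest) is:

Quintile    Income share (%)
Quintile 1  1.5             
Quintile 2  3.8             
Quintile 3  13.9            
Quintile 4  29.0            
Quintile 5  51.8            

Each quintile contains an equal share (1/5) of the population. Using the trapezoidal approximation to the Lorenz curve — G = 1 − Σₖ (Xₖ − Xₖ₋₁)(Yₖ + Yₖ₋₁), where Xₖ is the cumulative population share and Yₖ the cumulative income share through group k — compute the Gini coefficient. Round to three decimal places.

Cumulative income shares Yₖ: 0.0150, 0.0530, 0.1920, 0.4820, 1.0000
Σ (Xₖ−Xₖ₋₁)(Yₖ+Yₖ₋₁) = (1/5)(0.0150+0.0000) + (1/5)(0.0530+0.0150) + (1/5)(0.1920+0.0530) + (1/5)(0.4820+0.1920) + (1/5)(1.0000+0.4820)
  = 0.0030 + 0.0136 + 0.0490 + 0.1348 + 0.2964 = 0.4968
G = 1 − 0.4968 = 0.5032

0.503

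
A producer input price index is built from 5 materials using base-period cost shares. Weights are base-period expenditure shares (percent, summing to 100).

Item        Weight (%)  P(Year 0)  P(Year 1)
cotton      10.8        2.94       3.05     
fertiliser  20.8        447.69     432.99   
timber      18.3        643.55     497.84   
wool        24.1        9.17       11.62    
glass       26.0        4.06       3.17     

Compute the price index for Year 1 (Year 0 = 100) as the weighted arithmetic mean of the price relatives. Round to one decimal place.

cotton: 10.8 × (3.05/2.94) = 10.8 × 1.037415 = 11.2041
fertiliser: 20.8 × (432.99/447.69) = 20.8 × 0.967165 = 20.1170
timber: 18.3 × (497.84/643.55) = 18.3 × 0.773584 = 14.1566
wool: 24.1 × (11.62/9.17) = 24.1 × 1.267176 = 30.5389
glass: 26.0 × (3.17/4.06) = 26.0 × 0.780788 = 20.3005
Index = Σ wᵢ·(p₁ᵢ/p₀ᵢ) = 11.2041 + 20.1170 + 14.1566 + 30.5389 + 20.3005 = 96.3171

96.3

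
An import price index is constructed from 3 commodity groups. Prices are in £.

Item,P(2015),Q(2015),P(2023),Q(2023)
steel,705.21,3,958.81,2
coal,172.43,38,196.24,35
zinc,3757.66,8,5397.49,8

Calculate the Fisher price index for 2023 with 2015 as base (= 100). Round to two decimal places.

138.36

Laspeyres component (base-period weights):
ΣP(2023)Q(2015) = 958.81×3 + 196.24×38 + 5397.49×8 = 2876.43 + 7457.12 + 43179.92 = 53513.47
ΣP(2015)Q(2015) = 705.21×3 + 172.43×38 + 3757.66×8 = 2115.63 + 6552.34 + 30061.28 = 38729.25
L = 53513.47 / 38729.25 × 100 = 138.1733
Paasche component (current-period weights):
ΣP(2023)Q(2023) = 958.81×2 + 196.24×35 + 5397.49×8 = 1917.62 + 6868.4 + 43179.92 = 51965.94
ΣP(2015)Q(2023) = 705.21×2 + 172.43×35 + 3757.66×8 = 1410.42 + 6035.05 + 30061.28 = 37506.75
P = 51965.94 / 37506.75 × 100 = 138.5509
Fisher = √(L × P) = √(138.1733 × 138.5509) = 138.3620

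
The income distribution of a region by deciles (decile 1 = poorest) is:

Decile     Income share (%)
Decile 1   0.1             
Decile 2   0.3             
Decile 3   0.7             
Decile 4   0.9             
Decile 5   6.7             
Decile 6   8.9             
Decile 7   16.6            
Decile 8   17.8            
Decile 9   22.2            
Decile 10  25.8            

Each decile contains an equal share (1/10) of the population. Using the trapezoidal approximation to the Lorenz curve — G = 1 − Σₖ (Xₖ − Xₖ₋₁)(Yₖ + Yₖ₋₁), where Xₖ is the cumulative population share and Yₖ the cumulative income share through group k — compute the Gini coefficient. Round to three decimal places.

0.519

Cumulative income shares Yₖ: 0.0010, 0.0040, 0.0110, 0.0200, 0.0870, 0.1760, 0.3420, 0.5200, 0.7420, 1.0000
Σ (Xₖ−Xₖ₋₁)(Yₖ+Yₖ₋₁) = (1/10)(0.0010+0.0000) + (1/10)(0.0040+0.0010) + (1/10)(0.0110+0.0040) + (1/10)(0.0200+0.0110) + (1/10)(0.0870+0.0200) + (1/10)(0.1760+0.0870) + (1/10)(0.3420+0.1760) + (1/10)(0.5200+0.3420) + (1/10)(0.7420+0.5200) + (1/10)(1.0000+0.7420)
  = 0.0001 + 0.0005 + 0.0015 + 0.0031 + 0.0107 + 0.0263 + 0.0518 + 0.0862 + 0.1262 + 0.1742 = 0.4806
G = 1 − 0.4806 = 0.5194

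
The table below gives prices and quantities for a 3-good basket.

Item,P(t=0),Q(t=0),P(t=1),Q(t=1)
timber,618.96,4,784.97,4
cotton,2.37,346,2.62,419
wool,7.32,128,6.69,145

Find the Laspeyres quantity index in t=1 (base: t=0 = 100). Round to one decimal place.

107.0

Laspeyres quantity index uses base-period prices as weights.
ΣP(t=0)·Q(t=1) = 618.96×4 + 2.37×419 + 7.32×145 = 2475.84 + 993.03 + 1061.4 = 4530.27
ΣP(t=0)·Q(t=0) = 618.96×4 + 2.37×346 + 7.32×128 = 2475.84 + 820.02 + 936.96 = 4232.82
Index = 4530.27 / 4232.82 × 100 = 107.0272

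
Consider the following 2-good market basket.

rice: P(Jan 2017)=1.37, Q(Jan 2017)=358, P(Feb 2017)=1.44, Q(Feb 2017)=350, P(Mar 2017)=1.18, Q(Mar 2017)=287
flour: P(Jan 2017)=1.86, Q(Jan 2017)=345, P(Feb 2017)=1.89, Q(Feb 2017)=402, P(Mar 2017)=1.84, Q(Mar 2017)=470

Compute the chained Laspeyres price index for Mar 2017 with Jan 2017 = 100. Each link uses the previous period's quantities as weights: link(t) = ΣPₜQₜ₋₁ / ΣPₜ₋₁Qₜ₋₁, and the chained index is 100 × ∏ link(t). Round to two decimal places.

94.06

Link Jan 2017→Feb 2017:
ΣP(Feb 2017)Q(Jan 2017) = 1.44×358 + 1.89×345 = 515.52 + 652.05 = 1167.57
ΣP(Jan 2017)Q(Jan 2017) = 1.37×358 + 1.86×345 = 490.46 + 641.7 = 1132.16
link = 1167.57/1132.16 = 1.031276
Link Feb 2017→Mar 2017:
ΣP(Mar 2017)Q(Feb 2017) = 1.18×350 + 1.84×402 = 413 + 739.68 = 1152.68
ΣP(Feb 2017)Q(Feb 2017) = 1.44×350 + 1.89×402 = 504 + 759.78 = 1263.78
link = 1152.68/1263.78 = 0.912089
Chained index = 100 × 1.031276 × 0.912089 = 94.0616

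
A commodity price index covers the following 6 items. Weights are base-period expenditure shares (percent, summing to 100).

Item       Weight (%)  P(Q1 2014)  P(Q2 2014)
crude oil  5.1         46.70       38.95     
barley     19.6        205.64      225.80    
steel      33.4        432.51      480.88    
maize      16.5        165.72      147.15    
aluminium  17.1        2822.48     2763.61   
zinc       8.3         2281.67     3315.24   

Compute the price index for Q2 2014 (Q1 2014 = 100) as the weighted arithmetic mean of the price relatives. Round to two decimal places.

106.36

crude oil: 5.1 × (38.95/46.70) = 5.1 × 0.834047 = 4.2536
barley: 19.6 × (225.80/205.64) = 19.6 × 1.098035 = 21.5215
steel: 33.4 × (480.88/432.51) = 33.4 × 1.111836 = 37.1353
maize: 16.5 × (147.15/165.72) = 16.5 × 0.887944 = 14.6511
aluminium: 17.1 × (2763.61/2822.48) = 17.1 × 0.979142 = 16.7433
zinc: 8.3 × (3315.24/2281.67) = 8.3 × 1.452988 = 12.0598
Index = Σ wᵢ·(p₁ᵢ/p₀ᵢ) = 4.2536 + 21.5215 + 37.1353 + 14.6511 + 16.7433 + 12.0598 = 106.3646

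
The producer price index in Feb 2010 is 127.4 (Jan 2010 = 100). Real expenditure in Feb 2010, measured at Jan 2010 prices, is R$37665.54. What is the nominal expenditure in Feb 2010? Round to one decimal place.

Nominal = Real × (Index/100) = 37665.54 × (127.4/100)
        = 37665.54 × 1.274 = 47985.8980

47985.9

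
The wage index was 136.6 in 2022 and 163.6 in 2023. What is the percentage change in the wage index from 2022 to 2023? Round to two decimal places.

19.77%

Change = (163.6 − 136.6) / 136.6 × 100
       = 27.0 / 136.6 × 100 = 19.7657%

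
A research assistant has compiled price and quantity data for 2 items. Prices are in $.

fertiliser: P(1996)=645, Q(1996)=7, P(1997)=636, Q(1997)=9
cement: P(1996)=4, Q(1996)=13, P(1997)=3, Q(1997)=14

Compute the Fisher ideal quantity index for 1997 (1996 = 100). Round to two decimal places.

128.36

Laspeyres component (base-period weights):
ΣP(1996)Q(1997) = 645×9 + 4×14 = 5805 + 56 = 5861
ΣP(1996)Q(1996) = 645×7 + 4×13 = 4515 + 52 = 4567
L = 5861 / 4567 × 100 = 128.3337
Paasche component (current-period weights):
ΣP(1997)Q(1997) = 636×9 + 3×14 = 5724 + 42 = 5766
ΣP(1997)Q(1996) = 636×7 + 3×13 = 4452 + 39 = 4491
P = 5766 / 4491 × 100 = 128.3901
Fisher = √(L × P) = √(128.3337 × 128.3901) = 128.3619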